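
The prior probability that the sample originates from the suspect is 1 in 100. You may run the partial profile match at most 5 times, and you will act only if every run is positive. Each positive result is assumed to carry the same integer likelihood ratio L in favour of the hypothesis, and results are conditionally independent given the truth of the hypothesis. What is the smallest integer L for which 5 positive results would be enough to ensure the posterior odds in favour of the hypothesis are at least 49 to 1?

Prior odds = 0.01/0.99 = 1/99.
Target odds = 49.
Need L⁵ ≥ 49 ÷ (1/99) = 4851.
5⁵ = 3125 < 4851 ≤ 7776 = 6⁵, so L = 6.

6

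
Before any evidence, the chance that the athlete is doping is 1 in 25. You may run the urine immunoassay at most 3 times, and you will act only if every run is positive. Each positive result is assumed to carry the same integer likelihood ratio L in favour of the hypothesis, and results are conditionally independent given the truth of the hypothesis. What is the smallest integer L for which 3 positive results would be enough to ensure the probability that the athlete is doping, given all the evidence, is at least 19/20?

8

Prior odds = 0.04/0.96 = 1/24.
Target odds = 0.95/0.05 = 19.
Need L³ ≥ 19 ÷ (1/24) = 456.
7³ = 343 < 456 ≤ 512 = 8³, so L = 8.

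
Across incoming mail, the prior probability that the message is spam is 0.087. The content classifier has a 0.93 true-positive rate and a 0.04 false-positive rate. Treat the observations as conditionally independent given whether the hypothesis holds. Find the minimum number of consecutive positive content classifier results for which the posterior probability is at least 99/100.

Prior odds: 0.087 ÷ 0.913 = 87/913.
Likelihood ratio of a positive result = 0.93/0.04 = 23.25.
Target posterior odds = 0.99/0.01 = 99.
Need (87/913) × 23.25ⁿ ≥ 99, i.e. 23.25ⁿ ≥ 30129/29.
23.25² = 540.5625 falls short of 30129/29 but 23.25³ = 804357/64 reaches it, so n = 3.

3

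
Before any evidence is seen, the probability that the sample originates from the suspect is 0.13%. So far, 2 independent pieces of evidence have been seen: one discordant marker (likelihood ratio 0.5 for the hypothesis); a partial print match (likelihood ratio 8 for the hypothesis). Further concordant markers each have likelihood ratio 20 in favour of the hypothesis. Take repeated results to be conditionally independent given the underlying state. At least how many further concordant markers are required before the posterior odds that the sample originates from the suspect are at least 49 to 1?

4

Prior odds = 0.0013/0.9987 = 13/9987.
Combined Bayes factor of the evidence already in hand = 0.5 × 8 = 4.
Odds after that evidence = (13/9987) × 4 = 52/9987.
Target odds = 49.
Need 20ⁿ ≥ 49 ÷ (52/9987) = 489363/52.
20³ = 8000 falls short of 489363/52 but 20⁴ = 160000 reaches it, so n = 4.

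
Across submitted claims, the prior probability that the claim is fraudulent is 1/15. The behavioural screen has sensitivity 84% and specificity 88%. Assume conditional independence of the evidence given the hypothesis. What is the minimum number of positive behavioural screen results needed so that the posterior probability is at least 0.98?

Prior odds: (1/15) ÷ (14/15) = 1/14.
False-positive rate = 1 − 0.88 = 0.12; likelihood ratio of a positive = 0.84/0.12 = 7.
Target odds: 0.98 ÷ 0.02 = 49.
Require 7ⁿ ≥ 49 ÷ (1/14) = 686.
7³ = 343 falls short of 686 but 7⁴ = 2401 reaches it, so n = 4.

4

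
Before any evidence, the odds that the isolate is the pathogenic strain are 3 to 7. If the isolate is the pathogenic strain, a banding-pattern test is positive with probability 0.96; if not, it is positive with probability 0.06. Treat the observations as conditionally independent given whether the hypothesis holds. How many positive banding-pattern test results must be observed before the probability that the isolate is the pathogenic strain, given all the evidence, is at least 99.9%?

3

Prior odds = 3/7.
Likelihood ratio of a positive = 0.96/0.06 = 16.
Target posterior odds = 0.999/0.001 = 999.
Require 16ⁿ ≥ 999 ÷ (3/7) = 2331.
16² = 256 falls short of 2331 but 16³ = 4096 reaches it, so n = 3.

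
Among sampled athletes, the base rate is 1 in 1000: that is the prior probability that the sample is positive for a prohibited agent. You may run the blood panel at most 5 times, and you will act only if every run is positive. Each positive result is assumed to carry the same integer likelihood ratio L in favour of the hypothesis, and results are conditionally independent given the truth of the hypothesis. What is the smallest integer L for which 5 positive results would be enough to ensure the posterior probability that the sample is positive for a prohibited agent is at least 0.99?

Prior odds = 0.001/0.999 = 1/999.
Target odds = 0.99/0.01 = 99.
Need L⁵ ≥ 99 ÷ (1/999) = 98901.
9⁵ = 59049 < 98901 ≤ 100000 = 10⁵, so L = 10.

10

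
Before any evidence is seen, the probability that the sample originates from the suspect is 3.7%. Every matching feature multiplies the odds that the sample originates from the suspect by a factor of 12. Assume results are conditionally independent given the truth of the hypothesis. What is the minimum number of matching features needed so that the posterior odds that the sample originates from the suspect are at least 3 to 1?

Prior odds = 0.037/0.963 = 37/963.
Likelihood ratio per matching feature = 12.
Target odds = 3.
Require 12ⁿ ≥ 3 ÷ (37/963) = 2889/37.
12¹ = 12 falls short of 2889/37 but 12² = 144 reaches it, so n = 2.

2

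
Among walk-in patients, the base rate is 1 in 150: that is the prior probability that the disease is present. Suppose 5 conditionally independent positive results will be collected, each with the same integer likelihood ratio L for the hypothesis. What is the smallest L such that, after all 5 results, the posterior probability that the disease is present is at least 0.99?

7

Prior odds = (1/150)/(149/150) = 1/149.
Target odds = 0.99/0.01 = 99.
Need L⁵ ≥ 99 ÷ (1/149) = 14751.
6⁵ = 7776 < 14751 ≤ 16807 = 7⁵, so L = 7.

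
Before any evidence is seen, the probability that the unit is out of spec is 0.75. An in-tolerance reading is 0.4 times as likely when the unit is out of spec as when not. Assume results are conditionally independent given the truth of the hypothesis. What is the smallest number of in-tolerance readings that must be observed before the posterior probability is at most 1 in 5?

Prior odds = 0.75/0.25 = 3.
Likelihood ratio per in-tolerance reading = 0.4.
Target odds: 0.2 ÷ 0.8 = 0.25.
Require 0.4ⁿ ≤ 0.25 ÷ 3 = 1/12.
0.4² = 0.16 is still above 1/12 but 0.4³ = 0.064 is at or below it, so n = 3.

3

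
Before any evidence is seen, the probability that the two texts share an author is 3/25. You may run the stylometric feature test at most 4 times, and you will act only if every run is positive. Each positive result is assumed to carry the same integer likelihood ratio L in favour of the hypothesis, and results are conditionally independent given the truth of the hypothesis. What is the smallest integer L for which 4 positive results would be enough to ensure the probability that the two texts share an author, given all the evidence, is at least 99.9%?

Prior odds = 0.12/0.88 = 3/22.
Target odds = 0.999/0.001 = 999.
Need L⁴ ≥ 999 ÷ (3/22) = 7326.
9⁴ = 6561 < 7326 ≤ 10000 = 10⁴, so L = 10.

10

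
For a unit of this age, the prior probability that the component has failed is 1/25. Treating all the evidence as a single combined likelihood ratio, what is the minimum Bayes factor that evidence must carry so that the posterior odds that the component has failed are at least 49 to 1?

Prior odds = 0.04/0.96 = 1/24.
Target odds = 49.
Required Bayes factor = 49 ÷ (1/24) = 1176.

1176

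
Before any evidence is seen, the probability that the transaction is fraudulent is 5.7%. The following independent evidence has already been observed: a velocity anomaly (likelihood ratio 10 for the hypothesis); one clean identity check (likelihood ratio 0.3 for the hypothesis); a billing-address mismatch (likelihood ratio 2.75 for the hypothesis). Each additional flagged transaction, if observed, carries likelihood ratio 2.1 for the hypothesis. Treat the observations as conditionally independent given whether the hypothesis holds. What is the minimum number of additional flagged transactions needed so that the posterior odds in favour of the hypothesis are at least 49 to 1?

Prior odds = 0.057/0.943 = 57/943.
Combined Bayes factor of the evidence already in hand = 10 × 0.3 × 2.75 = 8.25.
Odds after that evidence = (57/943) × 8.25 = 1881/3772.
Target odds = 49.
Need 2.1ⁿ ≥ 49 ÷ (1881/3772) = 184828/1881.
2.1⁶ = 85766121/1000000 falls short of 184828/1881 but 2.1⁷ ≈180.109 reaches it, so n = 7.

7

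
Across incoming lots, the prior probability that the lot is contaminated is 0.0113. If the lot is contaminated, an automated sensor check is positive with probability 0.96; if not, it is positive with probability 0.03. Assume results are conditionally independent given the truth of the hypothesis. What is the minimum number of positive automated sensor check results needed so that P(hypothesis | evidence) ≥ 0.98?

3

Prior odds = 0.0113/0.9887 = 113/9887.
Likelihood ratio of a positive = 0.96/0.03 = 32.
Target odds: 0.98 ÷ 0.02 = 49.
Need (113/9887) × 32ⁿ ≥ 49, i.e. 32ⁿ ≥ 484463/113.
32² = 1024 falls short of 484463/113 but 32³ = 32768 reaches it, so n = 3.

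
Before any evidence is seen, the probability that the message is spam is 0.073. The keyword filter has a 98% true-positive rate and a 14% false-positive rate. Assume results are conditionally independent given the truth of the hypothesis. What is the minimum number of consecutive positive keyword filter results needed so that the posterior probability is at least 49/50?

4

Prior odds = 0.073/0.927 = 73/927.
Likelihood ratio of a positive result = 0.98/0.14 = 7.
Target posterior odds = 0.98/0.02 = 49.
Require 7ⁿ ≥ 49 ÷ (73/927) = 45423/73.
7³ = 343 falls short of 45423/73 but 7⁴ = 2401 reaches it, so n = 4.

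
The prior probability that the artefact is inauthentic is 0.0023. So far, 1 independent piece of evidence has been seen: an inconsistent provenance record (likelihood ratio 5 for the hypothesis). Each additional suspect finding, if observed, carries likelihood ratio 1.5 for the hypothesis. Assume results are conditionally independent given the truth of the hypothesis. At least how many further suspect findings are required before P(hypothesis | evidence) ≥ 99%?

23

Prior odds = 0.0023/0.9977 = 23/9977.
Bayes factor of the evidence already in hand = 5.
Odds after that evidence = (23/9977) × 5 = 115/9977.
Target odds = 0.99/0.01 = 99.
Need 1.5ⁿ ≥ 99 ÷ (115/9977) = 987723/115.
1.5²² ≈7481.83 falls short of 987723/115 but 1.5²³ ≈11222.7 reaches it, so n = 23.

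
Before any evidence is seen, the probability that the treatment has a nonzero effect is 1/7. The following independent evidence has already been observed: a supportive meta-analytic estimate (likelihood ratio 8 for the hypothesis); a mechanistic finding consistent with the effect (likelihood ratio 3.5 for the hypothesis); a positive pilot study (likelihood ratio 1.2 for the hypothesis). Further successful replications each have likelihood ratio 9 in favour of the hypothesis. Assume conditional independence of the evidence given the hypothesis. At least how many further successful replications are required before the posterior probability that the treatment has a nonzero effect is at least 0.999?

Prior odds = (1/7)/(6/7) = 1/6.
Combined Bayes factor of the evidence already in hand = 8 × 3.5 × 1.2 = 33.6.
Odds after that evidence = (1/6) × 33.6 = 5.6.
Target odds = 0.999/0.001 = 999.
Need 9ⁿ ≥ 999 ÷ 5.6 = 4995/28.
9² = 81 falls short of 4995/28 but 9³ = 729 reaches it, so n = 3.

3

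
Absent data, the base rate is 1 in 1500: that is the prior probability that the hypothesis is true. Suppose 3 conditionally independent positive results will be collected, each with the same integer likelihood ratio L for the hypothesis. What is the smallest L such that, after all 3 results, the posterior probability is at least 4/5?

Prior odds = (1/1500)/(1499/1500) = 1/1499.
Target odds = 0.8/0.2 = 4.
Need L³ ≥ 4 ÷ (1/1499) = 5996.
18³ = 5832 < 5996 ≤ 6859 = 19³, so L = 19.

19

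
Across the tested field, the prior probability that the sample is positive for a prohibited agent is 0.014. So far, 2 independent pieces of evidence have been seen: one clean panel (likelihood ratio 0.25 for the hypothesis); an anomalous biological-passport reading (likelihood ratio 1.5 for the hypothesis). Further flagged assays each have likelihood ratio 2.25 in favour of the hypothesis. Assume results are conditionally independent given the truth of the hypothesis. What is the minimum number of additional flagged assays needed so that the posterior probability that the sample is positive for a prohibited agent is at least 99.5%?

13

Prior odds = 0.014/0.986 = 7/493.
Combined Bayes factor of the evidence already in hand = 0.25 × 1.5 = 0.375.
Odds after that evidence = (7/493) × 0.375 = 21/3944.
Target odds = 0.995/0.005 = 199.
Need 2.25ⁿ ≥ 199 ÷ (21/3944) = 784856/21.
2.25¹² ≈16834.1 falls short of 784856/21 but 2.25¹³ ≈37876.8 reaches it, so n = 13.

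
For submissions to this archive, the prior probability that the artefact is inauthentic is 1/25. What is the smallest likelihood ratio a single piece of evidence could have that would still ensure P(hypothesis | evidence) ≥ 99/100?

2376

Prior odds = 0.04/0.96 = 1/24.
Target odds = 0.99/0.01 = 99.
Required Bayes factor = 99 ÷ (1/24) = 2376.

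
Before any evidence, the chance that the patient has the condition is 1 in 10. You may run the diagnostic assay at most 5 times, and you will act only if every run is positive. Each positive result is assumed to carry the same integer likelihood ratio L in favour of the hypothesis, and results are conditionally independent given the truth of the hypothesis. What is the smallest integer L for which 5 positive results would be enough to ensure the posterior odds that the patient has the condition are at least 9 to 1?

Prior odds = 0.1/0.9 = 1/9.
Target odds = 9.
Need L⁵ ≥ 9 ÷ (1/9) = 81.
2⁵ = 32 < 81 ≤ 243 = 3⁵, so L = 3.

3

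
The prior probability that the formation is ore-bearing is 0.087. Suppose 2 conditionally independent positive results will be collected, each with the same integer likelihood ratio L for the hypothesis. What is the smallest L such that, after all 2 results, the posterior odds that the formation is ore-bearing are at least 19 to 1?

15

Prior odds = 0.087/0.913 = 87/913.
Target odds = 19.
Need L² ≥ 19 ÷ (87/913) = 17347/87.
14² = 196 < 17347/87 ≤ 225 = 15², so L = 15.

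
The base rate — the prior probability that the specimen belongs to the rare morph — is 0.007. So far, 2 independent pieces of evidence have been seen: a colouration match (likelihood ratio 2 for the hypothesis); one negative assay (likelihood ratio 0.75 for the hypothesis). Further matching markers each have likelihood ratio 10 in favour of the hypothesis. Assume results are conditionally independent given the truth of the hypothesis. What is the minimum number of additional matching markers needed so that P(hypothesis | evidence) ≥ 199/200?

Prior odds = 0.007/0.993 = 7/993.
Combined Bayes factor of the evidence already in hand = 2 × 0.75 = 1.5.
Odds after that evidence = (7/993) × 1.5 = 7/662.
Target odds = 0.995/0.005 = 199.
Need 10ⁿ ≥ 199 ÷ (7/662) = 131738/7.
10⁴ = 10000 falls short of 131738/7 but 10⁵ = 100000 reaches it, so n = 5.

5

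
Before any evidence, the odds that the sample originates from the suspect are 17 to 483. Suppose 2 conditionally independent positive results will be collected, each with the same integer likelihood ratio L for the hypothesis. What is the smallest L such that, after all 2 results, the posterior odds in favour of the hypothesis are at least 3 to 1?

10

Prior odds = 17/483.
Target odds = 3.
Need L² ≥ 3 ÷ (17/483) = 1449/17.
9² = 81 < 1449/17 ≤ 100 = 10², so L = 10.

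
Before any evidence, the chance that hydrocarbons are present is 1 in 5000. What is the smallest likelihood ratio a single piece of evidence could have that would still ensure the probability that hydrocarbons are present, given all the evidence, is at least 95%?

94981

Prior odds = 0.0002/0.9998 = 1/4999.
Target odds = 0.95/0.05 = 19.
Required Bayes factor = 19 ÷ (1/4999) = 94981.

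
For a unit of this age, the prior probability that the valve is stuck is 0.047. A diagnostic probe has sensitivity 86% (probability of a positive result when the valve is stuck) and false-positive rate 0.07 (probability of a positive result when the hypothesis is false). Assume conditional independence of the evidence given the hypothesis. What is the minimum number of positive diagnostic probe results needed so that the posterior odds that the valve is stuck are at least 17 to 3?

Prior odds: 0.047 ÷ 0.953 = 47/953.
Likelihood ratio of a positive result = 0.86/0.07 = 86/7.
Target odds = 17/3.
Require (86/7)ⁿ ≥ 17/3 ÷ (47/953) = 16201/141.
(86/7)¹ = 86/7 falls short of 16201/141 but (86/7)² = 7396/49 reaches it, so n = 2.

2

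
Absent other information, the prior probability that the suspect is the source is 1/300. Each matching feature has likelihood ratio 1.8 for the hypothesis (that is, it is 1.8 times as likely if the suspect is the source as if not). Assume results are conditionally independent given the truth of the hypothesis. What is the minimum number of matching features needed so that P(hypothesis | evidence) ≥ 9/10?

Prior odds = (1/300)/(299/300) = 1/299.
Likelihood ratio per matching feature = 1.8.
Target odds: 0.9 ÷ 0.1 = 9.
Need (1/299) × 1.8ⁿ ≥ 9, i.e. 1.8ⁿ ≥ 2691.
1.8¹³ ≈2082.3 falls short of 2691 but 1.8¹⁴ ≈3748.13 reaches it, so n = 14.

14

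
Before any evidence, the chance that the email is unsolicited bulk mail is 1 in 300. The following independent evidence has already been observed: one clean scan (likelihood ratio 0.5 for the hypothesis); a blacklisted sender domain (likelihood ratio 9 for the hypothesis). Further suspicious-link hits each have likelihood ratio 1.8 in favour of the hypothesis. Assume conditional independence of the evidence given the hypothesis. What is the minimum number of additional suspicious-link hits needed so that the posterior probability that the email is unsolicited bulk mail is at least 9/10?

Prior odds = (1/300)/(299/300) = 1/299.
Combined Bayes factor of the evidence already in hand = 0.5 × 9 = 4.5.
Odds after that evidence = (1/299) × 4.5 = 9/598.
Target odds = 0.9/0.1 = 9.
Need 1.8ⁿ ≥ 9 ÷ (9/598) = 598.
1.8¹⁰ ≈357.047 falls short of 598 but 1.8¹¹ ≈642.684 reaches it, so n = 11.

11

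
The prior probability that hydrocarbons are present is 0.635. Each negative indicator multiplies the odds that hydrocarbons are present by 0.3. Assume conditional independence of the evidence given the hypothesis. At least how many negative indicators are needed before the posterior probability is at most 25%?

Prior odds = 0.635/0.365 = 127/73.
Likelihood ratio per negative indicator = 0.3.
Target posterior odds = 0.25/0.75 = 1/3.
Require 0.3ⁿ ≤ 1/3 ÷ (127/73) = 73/381.
0.3¹ = 0.3 is still above 73/381 but 0.3² = 0.09 is at or below it, so n = 2.

2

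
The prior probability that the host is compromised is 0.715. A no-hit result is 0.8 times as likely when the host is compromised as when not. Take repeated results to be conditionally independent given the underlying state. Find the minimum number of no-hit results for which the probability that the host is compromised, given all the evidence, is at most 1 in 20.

18

Prior odds = 0.715/0.285 = 143/57.
Likelihood ratio per no-hit result = 0.8.
Target posterior odds = 0.05/0.95 = 1/19.
Need (143/57) × 0.8ⁿ ≤ 1/19, i.e. 0.8ⁿ ≤ 3/143.
0.8¹⁷ ≈0.022518 is still above 3/143 but 0.8¹⁸ ≈0.0180144 is at or below it, so n = 18.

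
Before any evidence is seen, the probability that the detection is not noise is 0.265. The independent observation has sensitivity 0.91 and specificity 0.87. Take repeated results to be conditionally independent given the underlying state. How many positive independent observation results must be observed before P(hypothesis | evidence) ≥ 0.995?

Prior odds = 0.265/0.735 = 53/147.
False-positive rate = 1 − 0.87 = 0.13; likelihood ratio of a positive = 0.91/0.13 = 7.
Target odds: 0.995 ÷ 0.005 = 199.
Need (53/147) × 7ⁿ ≥ 199, i.e. 7ⁿ ≥ 29253/53.
7³ = 343 falls short of 29253/53 but 7⁴ = 2401 reaches it, so n = 4.

4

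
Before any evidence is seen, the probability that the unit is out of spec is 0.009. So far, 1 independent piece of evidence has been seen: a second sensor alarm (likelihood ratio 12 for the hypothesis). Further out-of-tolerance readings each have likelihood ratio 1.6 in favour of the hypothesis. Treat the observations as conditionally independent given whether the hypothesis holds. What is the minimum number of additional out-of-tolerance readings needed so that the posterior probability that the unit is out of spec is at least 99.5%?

Prior odds = 0.009/0.991 = 9/991.
Bayes factor of the evidence already in hand = 12.
Odds after that evidence = (9/991) × 12 = 108/991.
Target odds = 0.995/0.005 = 199.
Need 1.6ⁿ ≥ 199 ÷ (108/991) = 197209/108.
1.6¹⁵ ≈1152.92 falls short of 197209/108 but 1.6¹⁶ ≈1844.67 reaches it, so n = 16.

16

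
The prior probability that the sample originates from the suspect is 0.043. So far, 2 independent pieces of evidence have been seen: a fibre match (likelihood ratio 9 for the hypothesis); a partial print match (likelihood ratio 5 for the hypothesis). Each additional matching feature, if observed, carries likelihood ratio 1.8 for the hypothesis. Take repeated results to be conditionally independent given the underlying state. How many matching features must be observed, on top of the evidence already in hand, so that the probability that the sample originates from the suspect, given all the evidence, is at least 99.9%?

11

Prior odds = 0.043/0.957 = 43/957.
Combined Bayes factor of the evidence already in hand = 9 × 5 = 45.
Odds after that evidence = (43/957) × 45 = 645/319.
Target odds = 0.999/0.001 = 999.
Need 1.8ⁿ ≥ 999 ÷ (645/319) = 106227/215.
1.8¹⁰ ≈357.047 falls short of 106227/215 but 1.8¹¹ ≈642.684 reaches it, so n = 11.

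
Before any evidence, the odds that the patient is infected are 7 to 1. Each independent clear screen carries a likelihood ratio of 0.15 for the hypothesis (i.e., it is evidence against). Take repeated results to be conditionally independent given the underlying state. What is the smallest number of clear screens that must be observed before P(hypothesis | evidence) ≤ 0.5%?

Prior odds = 7.
Likelihood ratio per clear screen = 0.15.
Target posterior odds = 0.005/0.995 = 1/199.
Require 0.15ⁿ ≤ 1/199 ÷ 7 = 1/1393.
0.15³ = 0.003375 is still above 1/1393 but 0.15⁴ = 81/160000 is at or below it, so n = 4.

4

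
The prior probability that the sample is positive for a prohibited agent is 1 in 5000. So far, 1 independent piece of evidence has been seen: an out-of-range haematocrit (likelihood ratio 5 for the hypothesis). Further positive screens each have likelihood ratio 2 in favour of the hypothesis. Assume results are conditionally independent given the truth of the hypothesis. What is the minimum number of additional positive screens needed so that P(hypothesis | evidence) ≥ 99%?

Prior odds = 0.0002/0.9998 = 1/4999.
Bayes factor of the evidence already in hand = 5.
Odds after that evidence = (1/4999) × 5 = 5/4999.
Target odds = 0.99/0.01 = 99.
Need 2ⁿ ≥ 99 ÷ (5/4999) = 98980.2.
2¹⁶ = 65536 falls short of 98980.2 but 2¹⁷ = 131072 reaches it, so n = 17.

17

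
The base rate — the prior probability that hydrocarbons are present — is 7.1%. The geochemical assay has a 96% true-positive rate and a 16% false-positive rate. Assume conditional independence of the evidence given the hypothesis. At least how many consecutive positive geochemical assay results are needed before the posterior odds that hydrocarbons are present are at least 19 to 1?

Prior odds: 0.071 ÷ 0.929 = 71/929.
Likelihood ratio of a positive result = 0.96/0.16 = 6.
Target odds = 19.
Need (71/929) × 6ⁿ ≥ 19, i.e. 6ⁿ ≥ 17651/71.
6³ = 216 falls short of 17651/71 but 6⁴ = 1296 reaches it, so n = 4.

4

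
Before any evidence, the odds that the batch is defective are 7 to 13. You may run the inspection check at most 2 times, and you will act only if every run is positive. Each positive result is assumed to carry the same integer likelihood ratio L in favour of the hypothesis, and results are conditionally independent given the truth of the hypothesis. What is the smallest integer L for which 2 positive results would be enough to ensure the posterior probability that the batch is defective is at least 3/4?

Prior odds = 7/13.
Target odds = 0.75/0.25 = 3.
Need L² ≥ 3 ÷ (7/13) = 39/7.
2² = 4 < 39/7 ≤ 9 = 3², so L = 3.

3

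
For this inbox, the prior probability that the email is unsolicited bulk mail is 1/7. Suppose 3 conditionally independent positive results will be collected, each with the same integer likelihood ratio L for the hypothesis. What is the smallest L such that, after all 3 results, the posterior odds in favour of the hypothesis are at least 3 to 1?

Prior odds = (1/7)/(6/7) = 1/6.
Target odds = 3.
Need L³ ≥ 3 ÷ (1/6) = 18.
2³ = 8 < 18 ≤ 27 = 3³, so L = 3.

3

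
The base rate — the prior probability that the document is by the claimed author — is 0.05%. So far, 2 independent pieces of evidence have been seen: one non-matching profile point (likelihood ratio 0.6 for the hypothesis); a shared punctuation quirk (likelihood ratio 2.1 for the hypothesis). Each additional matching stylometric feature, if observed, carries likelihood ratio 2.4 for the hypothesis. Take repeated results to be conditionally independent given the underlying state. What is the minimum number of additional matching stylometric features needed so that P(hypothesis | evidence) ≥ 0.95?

12

Prior odds = 0.0005/0.9995 = 1/1999.
Combined Bayes factor of the evidence already in hand = 0.6 × 2.1 = 1.26.
Odds after that evidence = (1/1999) × 1.26 = 63/99950.
Target odds = 0.95/0.05 = 19.
Need 2.4ⁿ ≥ 19 ÷ (63/99950) = 1899050/63.
2.4¹¹ ≈15216.8 falls short of 1899050/63 but 2.4¹² ≈36520.3 reaches it, so n = 12.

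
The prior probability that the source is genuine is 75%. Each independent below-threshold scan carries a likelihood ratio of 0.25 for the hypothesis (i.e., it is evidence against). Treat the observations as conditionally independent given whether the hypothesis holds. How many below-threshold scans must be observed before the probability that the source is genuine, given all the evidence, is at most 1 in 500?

Prior odds: 0.75 ÷ 0.25 = 3.
Likelihood ratio per below-threshold scan = 0.25.
Target posterior odds = 0.002/0.998 = 1/499.
Need 3 × 0.25ⁿ ≤ 1/499, i.e. 0.25ⁿ ≤ 1/1497.
0.25⁵ = 1/1024 is still above 1/1497 but 0.25⁶ = 1/4096 is at or below it, so n = 6.

6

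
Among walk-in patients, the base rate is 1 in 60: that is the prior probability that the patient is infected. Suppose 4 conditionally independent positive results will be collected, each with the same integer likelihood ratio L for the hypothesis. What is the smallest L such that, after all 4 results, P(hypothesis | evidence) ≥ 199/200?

11

Prior odds = (1/60)/(59/60) = 1/59.
Target odds = 0.995/0.005 = 199.
Need L⁴ ≥ 199 ÷ (1/59) = 11741.
10⁴ = 10000 < 11741 ≤ 14641 = 11⁴, so L = 11.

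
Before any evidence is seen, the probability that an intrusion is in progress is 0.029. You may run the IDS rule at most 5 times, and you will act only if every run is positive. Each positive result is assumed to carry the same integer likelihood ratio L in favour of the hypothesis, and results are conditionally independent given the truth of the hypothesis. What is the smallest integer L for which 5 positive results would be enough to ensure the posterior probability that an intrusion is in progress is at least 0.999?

9

Prior odds = 0.029/0.971 = 29/971.
Target odds = 0.999/0.001 = 999.
Need L⁵ ≥ 999 ÷ (29/971) = 970029/29.
8⁵ = 32768 < 970029/29 ≤ 59049 = 9⁵, so L = 9.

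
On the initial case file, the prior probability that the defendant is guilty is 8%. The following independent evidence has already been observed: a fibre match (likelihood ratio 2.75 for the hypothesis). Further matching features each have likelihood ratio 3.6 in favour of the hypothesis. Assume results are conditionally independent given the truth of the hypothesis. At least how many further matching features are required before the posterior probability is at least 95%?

4

Prior odds = 0.08/0.92 = 2/23.
Bayes factor of the evidence already in hand = 2.75.
Odds after that evidence = (2/23) × 2.75 = 11/46.
Target odds = 0.95/0.05 = 19.
Need 3.6ⁿ ≥ 19 ÷ (11/46) = 874/11.
3.6³ = 46.656 falls short of 874/11 but 3.6⁴ = 167.9616 reaches it, so n = 4.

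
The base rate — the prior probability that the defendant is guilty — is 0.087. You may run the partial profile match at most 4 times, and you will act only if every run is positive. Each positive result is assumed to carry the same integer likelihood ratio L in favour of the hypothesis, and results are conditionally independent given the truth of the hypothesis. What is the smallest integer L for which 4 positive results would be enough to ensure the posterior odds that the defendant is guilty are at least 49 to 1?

5

Prior odds = 0.087/0.913 = 87/913.
Target odds = 49.
Need L⁴ ≥ 49 ÷ (87/913) = 44737/87.
4⁴ = 256 < 44737/87 ≤ 625 = 5⁴, so L = 5.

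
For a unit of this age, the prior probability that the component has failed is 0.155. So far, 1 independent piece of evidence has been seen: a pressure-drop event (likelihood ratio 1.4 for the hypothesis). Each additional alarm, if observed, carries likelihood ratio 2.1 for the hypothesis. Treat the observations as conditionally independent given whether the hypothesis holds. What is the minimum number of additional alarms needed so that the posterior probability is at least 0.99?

9

Prior odds = 0.155/0.845 = 31/169.
Bayes factor of the evidence already in hand = 1.4.
Odds after that evidence = (31/169) × 1.4 = 217/845.
Target odds = 0.99/0.01 = 99.
Need 2.1ⁿ ≥ 99 ÷ (217/845) = 83655/217.
2.1⁸ ≈378.229 falls short of 83655/217 but 2.1⁹ ≈794.28 reaches it, so n = 9.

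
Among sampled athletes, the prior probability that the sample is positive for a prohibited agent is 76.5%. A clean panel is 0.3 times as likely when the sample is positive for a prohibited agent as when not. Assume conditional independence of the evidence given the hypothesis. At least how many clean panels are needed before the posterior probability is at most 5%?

Prior odds: 0.765 ÷ 0.235 = 153/47.
Likelihood ratio per clean panel = 0.3.
Target odds: 0.05 ÷ 0.95 = 1/19.
Require 0.3ⁿ ≤ 1/19 ÷ (153/47) = 47/2907.
0.3³ = 0.027 is still above 47/2907 but 0.3⁴ = 0.0081 is at or below it, so n = 4.

4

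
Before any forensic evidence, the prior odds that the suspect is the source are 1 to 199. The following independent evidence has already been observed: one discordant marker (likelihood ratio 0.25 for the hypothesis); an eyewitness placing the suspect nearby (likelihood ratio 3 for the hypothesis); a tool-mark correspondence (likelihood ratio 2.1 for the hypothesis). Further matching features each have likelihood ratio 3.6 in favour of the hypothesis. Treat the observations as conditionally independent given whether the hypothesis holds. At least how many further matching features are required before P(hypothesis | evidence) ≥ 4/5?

5

Prior odds = 1/199.
Combined Bayes factor of the evidence already in hand = 0.25 × 3 × 2.1 = 1.575.
Odds after that evidence = (1/199) × 1.575 = 63/7960.
Target odds = 0.8/0.2 = 4.
Need 3.6ⁿ ≥ 4 ÷ (63/7960) = 31840/63.
3.6⁴ = 167.9616 falls short of 31840/63 but 3.6⁵ = 604.66176 reaches it, so n = 5.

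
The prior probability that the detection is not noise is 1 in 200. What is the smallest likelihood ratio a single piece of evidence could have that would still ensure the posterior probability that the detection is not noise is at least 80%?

796

Prior odds = 0.005/0.995 = 1/199.
Target odds = 0.8/0.2 = 4.
Required Bayes factor = 4 ÷ (1/199) = 796.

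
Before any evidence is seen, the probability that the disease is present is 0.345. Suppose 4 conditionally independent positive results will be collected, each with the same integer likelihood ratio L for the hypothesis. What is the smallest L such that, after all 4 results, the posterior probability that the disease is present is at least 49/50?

Prior odds = 0.345/0.655 = 69/131.
Target odds = 0.98/0.02 = 49.
Need L⁴ ≥ 49 ÷ (69/131) = 6419/69.
3⁴ = 81 < 6419/69 ≤ 256 = 4⁴, so L = 4.

4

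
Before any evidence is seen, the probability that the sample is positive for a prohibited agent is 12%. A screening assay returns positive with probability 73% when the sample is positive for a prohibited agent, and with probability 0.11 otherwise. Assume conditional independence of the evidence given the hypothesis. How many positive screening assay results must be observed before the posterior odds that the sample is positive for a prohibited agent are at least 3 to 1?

2

Prior odds: 0.12 ÷ 0.88 = 3/22.
Likelihood ratio of a positive result = 0.73/0.11 = 73/11.
Target odds = 3.
Require (73/11)ⁿ ≥ 3 ÷ (3/22) = 22.
(73/11)¹ = 73/11 falls short of 22 but (73/11)² = 5329/121 reaches it, so n = 2.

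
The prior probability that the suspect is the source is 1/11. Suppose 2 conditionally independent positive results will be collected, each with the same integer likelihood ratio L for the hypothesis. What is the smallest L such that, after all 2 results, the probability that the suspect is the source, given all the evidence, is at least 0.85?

8

Prior odds = (1/11)/(10/11) = 0.1.
Target odds = 0.85/0.15 = 17/3.
Need L² ≥ 17/3 ÷ 0.1 = 170/3.
7² = 49 < 170/3 ≤ 64 = 8², so L = 8.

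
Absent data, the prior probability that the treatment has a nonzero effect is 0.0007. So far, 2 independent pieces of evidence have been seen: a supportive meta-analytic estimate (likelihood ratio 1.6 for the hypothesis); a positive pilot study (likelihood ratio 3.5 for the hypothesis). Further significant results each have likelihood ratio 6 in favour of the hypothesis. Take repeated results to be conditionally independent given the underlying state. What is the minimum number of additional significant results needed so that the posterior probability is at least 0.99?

Prior odds = 0.0007/0.9993 = 7/9993.
Combined Bayes factor of the evidence already in hand = 1.6 × 3.5 = 5.6.
Odds after that evidence = (7/9993) × 5.6 = 196/49965.
Target odds = 0.99/0.01 = 99.
Need 6ⁿ ≥ 99 ÷ (196/49965) = 4946535/196.
6⁵ = 7776 falls short of 4946535/196 but 6⁶ = 46656 reaches it, so n = 6.

6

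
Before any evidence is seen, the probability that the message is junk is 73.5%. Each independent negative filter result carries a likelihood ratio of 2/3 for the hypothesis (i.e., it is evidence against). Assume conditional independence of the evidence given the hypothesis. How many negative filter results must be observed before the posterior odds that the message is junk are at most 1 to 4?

6

Prior odds: 0.735 ÷ 0.265 = 147/53.
Likelihood ratio per negative filter result = 2/3.
Target odds = 0.25.
Need (147/53) × (2/3)ⁿ ≤ 0.25, i.e. (2/3)ⁿ ≤ 53/588.
(2/3)⁵ = 32/243 is still above 53/588 but (2/3)⁶ = 64/729 is at or below it, so n = 6.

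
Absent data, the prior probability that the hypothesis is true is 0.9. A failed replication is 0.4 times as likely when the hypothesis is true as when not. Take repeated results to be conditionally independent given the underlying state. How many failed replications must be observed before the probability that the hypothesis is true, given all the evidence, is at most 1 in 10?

5

Prior odds = 0.9/0.1 = 9.
Likelihood ratio per failed replication = 0.4.
Target odds: 0.1 ÷ 0.9 = 1/9.
Need 9 × 0.4ⁿ ≤ 1/9, i.e. 0.4ⁿ ≤ 1/81.
0.4⁴ = 0.0256 is still above 1/81 but 0.4⁵ = 0.01024 is at or below it, so n = 5.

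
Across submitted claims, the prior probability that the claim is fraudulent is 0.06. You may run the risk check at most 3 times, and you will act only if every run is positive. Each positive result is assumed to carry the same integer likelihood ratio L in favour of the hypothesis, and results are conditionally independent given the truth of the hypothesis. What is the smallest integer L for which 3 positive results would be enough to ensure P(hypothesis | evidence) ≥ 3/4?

Prior odds = 0.06/0.94 = 3/47.
Target odds = 0.75/0.25 = 3.
Need L³ ≥ 3 ÷ (3/47) = 47.
3³ = 27 < 47 ≤ 64 = 4³, so L = 4.

4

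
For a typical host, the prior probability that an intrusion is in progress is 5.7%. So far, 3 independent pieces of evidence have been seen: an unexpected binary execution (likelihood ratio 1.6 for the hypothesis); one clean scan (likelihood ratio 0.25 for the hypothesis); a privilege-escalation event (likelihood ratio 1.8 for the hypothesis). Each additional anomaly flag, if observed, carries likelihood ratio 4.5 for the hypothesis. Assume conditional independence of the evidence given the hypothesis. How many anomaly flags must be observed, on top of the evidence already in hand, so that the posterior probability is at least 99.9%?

7

Prior odds = 0.057/0.943 = 57/943.
Combined Bayes factor of the evidence already in hand = 1.6 × 0.25 × 1.8 = 0.72.
Odds after that evidence = (57/943) × 0.72 = 1026/23575.
Target odds = 0.999/0.001 = 999.
Need 4.5ⁿ ≥ 999 ÷ (1026/23575) = 872275/38.
4.5⁶ = 8303.765625 falls short of 872275/38 but 4.5⁷ = 4782969/128 reaches it, so n = 7.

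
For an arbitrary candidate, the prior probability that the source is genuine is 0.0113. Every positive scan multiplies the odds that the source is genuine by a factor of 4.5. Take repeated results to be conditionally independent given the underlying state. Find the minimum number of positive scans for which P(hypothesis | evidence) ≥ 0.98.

Prior odds: 0.0113 ÷ 0.9887 = 113/9887.
Likelihood ratio per positive scan = 4.5.
Target posterior odds = 0.98/0.02 = 49.
Require 4.5ⁿ ≥ 49 ÷ (113/9887) = 484463/113.
4.5⁵ = 1845.28125 falls short of 484463/113 but 4.5⁶ = 8303.765625 reaches it, so n = 6.

6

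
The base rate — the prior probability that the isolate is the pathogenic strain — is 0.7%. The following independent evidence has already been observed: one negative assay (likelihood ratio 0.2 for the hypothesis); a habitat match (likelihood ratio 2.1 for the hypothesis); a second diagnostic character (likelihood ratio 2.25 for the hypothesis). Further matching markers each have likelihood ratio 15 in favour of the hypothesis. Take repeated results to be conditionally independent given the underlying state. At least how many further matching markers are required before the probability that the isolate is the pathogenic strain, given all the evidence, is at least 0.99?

Prior odds = 0.007/0.993 = 7/993.
Combined Bayes factor of the evidence already in hand = 0.2 × 2.1 × 2.25 = 0.945.
Odds after that evidence = (7/993) × 0.945 = 441/66200.
Target odds = 0.99/0.01 = 99.
Need 15ⁿ ≥ 99 ÷ (441/66200) = 728200/49.
15³ = 3375 falls short of 728200/49 but 15⁴ = 50625 reaches it, so n = 4.

4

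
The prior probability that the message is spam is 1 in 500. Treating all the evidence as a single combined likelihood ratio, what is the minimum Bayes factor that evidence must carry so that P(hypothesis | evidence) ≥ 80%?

Prior odds = 0.002/0.998 = 1/499.
Target odds = 0.8/0.2 = 4.
Required Bayes factor = 4 ÷ (1/499) = 1996.

1996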